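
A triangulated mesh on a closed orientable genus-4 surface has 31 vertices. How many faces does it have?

χ = 2 − 2·4 = -6, and every face is a triangle so 3F = 2E.
V − E + F = -6 with E = 3F/2 gives 31 − (3/2 − 1)·F = -6, so F = 74 and E = 111.

74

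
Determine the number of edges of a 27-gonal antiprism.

108

An antiprism on an n-gon has two n-gon caps and 2n triangles: V = 2·27 = 54, E = 4·27 = 108, F = 2·27 + 2 = 56.
Check: V − E + F = 54 − 108 + 56 = 2.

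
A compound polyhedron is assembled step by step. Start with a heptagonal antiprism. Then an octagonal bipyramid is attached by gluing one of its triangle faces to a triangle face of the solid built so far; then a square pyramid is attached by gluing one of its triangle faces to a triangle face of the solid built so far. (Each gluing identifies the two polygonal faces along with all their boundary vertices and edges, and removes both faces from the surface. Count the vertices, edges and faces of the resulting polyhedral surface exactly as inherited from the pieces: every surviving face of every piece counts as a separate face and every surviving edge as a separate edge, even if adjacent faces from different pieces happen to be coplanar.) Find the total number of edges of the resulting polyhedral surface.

54

A heptagonal antiprism: V=14, E=28, F=16.
Attach an octagonal bipyramid (V=10, E=24, F=16) along a 3-gon: merge 3 vertices and 3 edges, delete both glued faces → V=21, E=49, F=30.
Attach a square pyramid (V=5, E=8, F=5) along a 3-gon: merge 3 vertices and 3 edges, delete both glued faces → V=23, E=54, F=33.
Check: V − E + F = 23 − 54 + 33 = 2.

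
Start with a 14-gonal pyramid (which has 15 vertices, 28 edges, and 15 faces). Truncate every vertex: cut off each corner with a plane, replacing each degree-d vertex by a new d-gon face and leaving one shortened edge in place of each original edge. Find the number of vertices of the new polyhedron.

Truncation replaces each original edge-end by a new vertex, so V′ = 2E = 56.
Each original edge survives, and each old vertex of degree d contributes d new edges; summing degrees gives Σd = 2E, so E′ = E + 2E = 3E = 84.
Each original face survives and each original vertex becomes one new face: F′ = F + V = 30.

56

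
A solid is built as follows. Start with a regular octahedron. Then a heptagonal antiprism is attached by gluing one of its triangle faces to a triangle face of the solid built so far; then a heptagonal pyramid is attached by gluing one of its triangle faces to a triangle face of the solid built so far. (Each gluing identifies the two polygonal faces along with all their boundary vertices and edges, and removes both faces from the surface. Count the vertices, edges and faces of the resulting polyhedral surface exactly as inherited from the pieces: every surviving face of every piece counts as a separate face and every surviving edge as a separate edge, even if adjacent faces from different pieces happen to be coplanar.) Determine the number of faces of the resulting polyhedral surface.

28

A regular octahedron: V=6, E=12, F=8.
Attach a heptagonal antiprism (V=14, E=28, F=16) along a 3-gon: merge 3 vertices and 3 edges, delete both glued faces → V=17, E=37, F=22.
Attach a heptagonal pyramid (V=8, E=14, F=8) along a 3-gon: merge 3 vertices and 3 edges, delete both glued faces → V=22, E=48, F=28.
Check: V − E + F = 22 − 48 + 28 = 2.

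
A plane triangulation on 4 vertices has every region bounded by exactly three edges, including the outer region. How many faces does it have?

In a plane triangulation 3F = 2E and V − E + F = 2, so F = 2V − 4 = 2·4 − 4 = 4.

4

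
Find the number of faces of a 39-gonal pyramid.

A pyramid on an n-gon base has one n-gon and n triangles: V = 39 + 1 = 40, E = 2·39 = 78, F = 39 + 1 = 40.
Check: V − E + F = 40 − 78 + 40 = 2.

40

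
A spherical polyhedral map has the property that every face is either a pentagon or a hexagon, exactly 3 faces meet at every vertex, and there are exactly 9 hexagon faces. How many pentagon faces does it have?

12

Let x be the number of pentagons; then F = 9 + x.
Edge–face incidences: 2E = 6·9 + 5·x = 54 + 5x.
Every vertex has degree 3, so 3V = 2E.
Euler: V − E + F = 2 ⇒ (2E)/3 − E + (9 + x) = 2.
Multiply by 6: 2·(2E) − 3·(2E) + 6·(9 + x) = 12, i.e. 54 + 6x − (54 + 5x) = 12.
Collecting terms: x = 12.
Then 2E = 54 + 5·12 = 114, so E = 57, V = 2E/3 = 38, F = 9 + 12 = 21.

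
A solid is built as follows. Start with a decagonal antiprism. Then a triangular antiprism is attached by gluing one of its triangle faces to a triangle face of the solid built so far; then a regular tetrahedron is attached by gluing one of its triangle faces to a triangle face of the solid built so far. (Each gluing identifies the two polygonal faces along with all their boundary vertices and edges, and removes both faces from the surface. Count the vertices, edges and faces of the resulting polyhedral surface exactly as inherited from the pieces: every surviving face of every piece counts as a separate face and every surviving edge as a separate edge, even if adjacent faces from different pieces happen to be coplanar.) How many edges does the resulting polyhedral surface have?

A decagonal antiprism: V=20, E=40, F=22.
Attach a triangular antiprism (V=6, E=12, F=8) along a 3-gon: merge 3 vertices and 3 edges, delete both glued faces → V=23, E=49, F=28.
Attach a regular tetrahedron (V=4, E=6, F=4) along a 3-gon: merge 3 vertices and 3 edges, delete both glued faces → V=24, E=52, F=30.
Check: V − E + F = 24 − 52 + 30 = 2.

52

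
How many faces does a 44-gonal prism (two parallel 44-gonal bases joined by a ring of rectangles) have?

46

A prism on an n-gon has two n-gon bases and n rectangular sides: V = 2·44 = 88, E = 3·44 = 132, F = 44 + 2 = 46.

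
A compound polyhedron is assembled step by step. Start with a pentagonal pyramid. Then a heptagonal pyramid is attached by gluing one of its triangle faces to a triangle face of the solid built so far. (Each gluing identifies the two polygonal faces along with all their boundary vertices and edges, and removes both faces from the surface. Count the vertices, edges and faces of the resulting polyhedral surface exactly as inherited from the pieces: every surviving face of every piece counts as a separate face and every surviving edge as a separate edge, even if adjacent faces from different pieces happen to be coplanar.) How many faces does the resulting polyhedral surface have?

A pentagonal pyramid: V=6, E=10, F=6.
Attach a heptagonal pyramid (V=8, E=14, F=8) along a 3-gon: merge 3 vertices and 3 edges, delete both glued faces → V=11, E=21, F=12.
Check: V − E + F = 11 − 21 + 12 = 2.

12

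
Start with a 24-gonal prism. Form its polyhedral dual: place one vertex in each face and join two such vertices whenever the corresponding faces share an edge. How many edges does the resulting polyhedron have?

The base solid has V = 48, E = 72, F = 26.
The dual swaps V and F and preserves E: V′ = F = 26, E′ = E = 72, F′ = V = 48.

72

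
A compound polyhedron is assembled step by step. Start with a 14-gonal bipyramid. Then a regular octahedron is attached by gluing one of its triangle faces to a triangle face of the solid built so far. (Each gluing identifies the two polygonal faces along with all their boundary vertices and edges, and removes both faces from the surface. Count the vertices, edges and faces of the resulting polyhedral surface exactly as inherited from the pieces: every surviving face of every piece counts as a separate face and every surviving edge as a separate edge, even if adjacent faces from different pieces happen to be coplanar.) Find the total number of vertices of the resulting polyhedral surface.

A 14-gonal bipyramid: V=16, E=42, F=28.
Attach a regular octahedron (V=6, E=12, F=8) along a 3-gon: merge 3 vertices and 3 edges, delete both glued faces → V=19, E=51, F=34.
Check: V − E + F = 19 − 51 + 34 = 2.

19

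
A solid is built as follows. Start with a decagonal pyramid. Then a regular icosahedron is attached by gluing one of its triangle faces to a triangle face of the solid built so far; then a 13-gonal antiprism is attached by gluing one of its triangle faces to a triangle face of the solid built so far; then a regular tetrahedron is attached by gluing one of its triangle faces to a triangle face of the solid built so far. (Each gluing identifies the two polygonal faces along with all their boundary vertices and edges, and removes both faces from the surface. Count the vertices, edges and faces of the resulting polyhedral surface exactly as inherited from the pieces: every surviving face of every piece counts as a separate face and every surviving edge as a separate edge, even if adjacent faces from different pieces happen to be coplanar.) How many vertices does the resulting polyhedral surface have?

A decagonal pyramid: V=11, E=20, F=11.
Attach a regular icosahedron (V=12, E=30, F=20) along a 3-gon: merge 3 vertices and 3 edges, delete both glued faces → V=20, E=47, F=29.
Attach a 13-gonal antiprism (V=26, E=52, F=28) along a 3-gon: merge 3 vertices and 3 edges, delete both glued faces → V=43, E=96, F=55.
Attach a regular tetrahedron (V=4, E=6, F=4) along a 3-gon: merge 3 vertices and 3 edges, delete both glued faces → V=44, E=99, F=57.
Check: V − E + F = 44 − 99 + 57 = 2.

44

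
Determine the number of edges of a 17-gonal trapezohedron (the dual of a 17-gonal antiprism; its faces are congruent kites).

68

The n-trapezohedron (dual of the n-antiprism) has V = 2·17 + 2 = 36, E = 4·17 = 68, F = 2·17 = 34.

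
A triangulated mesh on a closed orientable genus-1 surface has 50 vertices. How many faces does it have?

χ = 2 − 2·1 = 0, and every face is a triangle so 3F = 2E.
V − E + F = 0 with E = 3F/2 gives 50 − (3/2 − 1)·F = 0, so F = 100 and E = 150.

100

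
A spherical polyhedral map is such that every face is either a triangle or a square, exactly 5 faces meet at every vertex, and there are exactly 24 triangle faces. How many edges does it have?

40

Let x be the number of squares; then F = 24 + x.
Edge–face incidences: 2E = 3·24 + 4·x = 72 + 4x.
Every vertex has degree 5, so 5V = 2E.
Euler: V − E + F = 2 ⇒ (2E)/5 − E + (24 + x) = 2.
Multiply by 10: 2·(2E) − 5·(2E) + 10·(24 + x) = 20, i.e. 240 + 10x − 3·(72 + 4x) = 20.
Collecting terms: −2x + 24 = 20, so −2x = −4, so x = 2.
Then 2E = 72 + 4·2 = 80, so E = 40, V = 2E/5 = 16, F = 24 + 2 = 26.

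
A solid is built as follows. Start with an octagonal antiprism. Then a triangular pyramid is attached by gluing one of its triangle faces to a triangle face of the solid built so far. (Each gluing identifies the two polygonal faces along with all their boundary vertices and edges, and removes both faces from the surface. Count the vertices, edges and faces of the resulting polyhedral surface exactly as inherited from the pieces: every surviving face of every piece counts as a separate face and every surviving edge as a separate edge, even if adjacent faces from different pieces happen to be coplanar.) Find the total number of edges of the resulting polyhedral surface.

An octagonal antiprism: V=16, E=32, F=18.
Attach a triangular pyramid (V=4, E=6, F=4) along a 3-gon: merge 3 vertices and 3 edges, delete both glued faces → V=17, E=35, F=20.
Check: V − E + F = 17 − 35 + 20 = 2.

35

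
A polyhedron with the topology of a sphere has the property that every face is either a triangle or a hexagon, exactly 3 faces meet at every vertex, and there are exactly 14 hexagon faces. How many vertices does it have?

32

Let x be the number of triangles; then F = 14 + x.
Edge–face incidences: 2E = 6·14 + 3·x = 84 + 3x.
Every vertex has degree 3, so 3V = 2E.
Euler: V − E + F = 2 ⇒ (2E)/3 − E + (14 + x) = 2.
Multiply by 6: 2·(2E) − 3·(2E) + 6·(14 + x) = 12, i.e. 84 + 6x − (84 + 3x) = 12.
Collecting terms: 3x = 12, so x = 4.
Then 2E = 84 + 3·4 = 96, so E = 48, V = 2E/3 = 32, F = 14 + 4 = 18.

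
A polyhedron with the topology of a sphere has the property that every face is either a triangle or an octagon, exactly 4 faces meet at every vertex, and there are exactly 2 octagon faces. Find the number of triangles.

Let x be the number of triangles; then F = 2 + x.
Edge–face incidences: 2E = 8·2 + 3·x = 16 + 3x.
Every vertex has degree 4, so 4V = 2E.
Euler: V − E + F = 2 ⇒ (2E)/4 − E + (2 + x) = 2.
Multiply by 8: 2·(2E) − 4·(2E) + 8·(2 + x) = 16, i.e. 16 + 8x − 2·(16 + 3x) = 16.
Collecting terms: 2x − 16 = 16, so 2x = 32, so x = 16.
Then 2E = 16 + 3·16 = 64, so E = 32, V = 2E/4 = 16, F = 2 + 16 = 18.

16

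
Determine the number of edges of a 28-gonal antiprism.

An antiprism on an n-gon has two n-gon caps and 2n triangles: V = 2·28 = 56, E = 4·28 = 112, F = 2·28 + 2 = 58.

112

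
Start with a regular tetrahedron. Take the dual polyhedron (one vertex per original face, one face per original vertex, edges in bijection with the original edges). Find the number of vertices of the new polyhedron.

The base solid has V = 4, E = 6, F = 4.
The dual swaps V and F and preserves E: V′ = F = 4, E′ = E = 6, F′ = V = 4.

4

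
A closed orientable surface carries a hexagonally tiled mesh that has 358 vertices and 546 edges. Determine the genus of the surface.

4

Every face is a hexagon and each edge borders two faces, so 6F = 2·546, giving F = 182.
χ = V − E + F = 358 − 546 + 182 = -6.
For a closed orientable surface χ = 2 − 2g, so g = (2 − (-6))/2 = 4.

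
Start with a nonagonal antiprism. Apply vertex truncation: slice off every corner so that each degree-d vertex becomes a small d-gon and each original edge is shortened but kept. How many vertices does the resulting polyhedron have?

The base solid has V = 18, E = 36, F = 20.
Truncation replaces each original edge-end by a new vertex, so V′ = 2E = 72.
Each original edge survives, and each old vertex of degree d contributes d new edges; summing degrees gives Σd = 2E, so E′ = E + 2E = 3E = 108.
Each original face survives and each original vertex becomes one new face: F′ = F + V = 38.

72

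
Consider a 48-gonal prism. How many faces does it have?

A prism on an n-gon has two n-gon bases and n rectangular sides: V = 2·48 = 96, E = 3·48 = 144, F = 48 + 2 = 50.
Check: V − E + F = 96 − 144 + 50 = 2.

50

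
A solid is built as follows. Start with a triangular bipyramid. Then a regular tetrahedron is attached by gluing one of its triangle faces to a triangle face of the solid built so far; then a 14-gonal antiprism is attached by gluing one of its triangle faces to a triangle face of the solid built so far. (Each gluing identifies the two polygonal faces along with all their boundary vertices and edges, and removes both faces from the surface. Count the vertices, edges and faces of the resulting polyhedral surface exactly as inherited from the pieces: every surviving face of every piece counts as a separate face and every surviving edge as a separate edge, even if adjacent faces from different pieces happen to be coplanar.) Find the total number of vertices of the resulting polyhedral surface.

A triangular bipyramid: V=5, E=9, F=6.
Attach a regular tetrahedron (V=4, E=6, F=4) along a 3-gon: merge 3 vertices and 3 edges, delete both glued faces → V=6, E=12, F=8.
Attach a 14-gonal antiprism (V=28, E=56, F=30) along a 3-gon: merge 3 vertices and 3 edges, delete both glued faces → V=31, E=65, F=36.
Check: V − E + F = 31 − 65 + 36 = 2.

31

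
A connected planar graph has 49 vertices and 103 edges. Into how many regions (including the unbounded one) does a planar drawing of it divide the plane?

56

Euler's formula for a connected plane graph: V − E + F = 2, so F = 2 − 49 + 103 = 56.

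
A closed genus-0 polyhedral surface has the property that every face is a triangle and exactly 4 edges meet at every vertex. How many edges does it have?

12

Each face has 3 edges and each edge borders two faces, so 2E = 3F.
Each vertex has degree 4, so 4V = 2E and hence V = 3F/4.
Euler: V − E + F = 2 ⇒ (3F/4) − (3F/2) + F = 2.
Multiply by 8: (6 − 12 + 8)F = 16, i.e. 2F = 16.
So F = 8, E = 3·8/2 = 12, V = 3·8/4 = 6.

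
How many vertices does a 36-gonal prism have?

A prism on an n-gon has two n-gon bases and n rectangular sides: V = 2·36 = 72, E = 3·36 = 108, F = 36 + 2 = 38.
Check: V − E + F = 72 − 108 + 38 = 2.

72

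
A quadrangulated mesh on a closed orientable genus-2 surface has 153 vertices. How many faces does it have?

155

χ = 2 − 2·2 = -2, and every face is a square so 4F = 2E.
V − E + F = -2 with E = 4F/2 gives 153 − (4/2 − 1)·F = -2, so F = 155 and E = 310.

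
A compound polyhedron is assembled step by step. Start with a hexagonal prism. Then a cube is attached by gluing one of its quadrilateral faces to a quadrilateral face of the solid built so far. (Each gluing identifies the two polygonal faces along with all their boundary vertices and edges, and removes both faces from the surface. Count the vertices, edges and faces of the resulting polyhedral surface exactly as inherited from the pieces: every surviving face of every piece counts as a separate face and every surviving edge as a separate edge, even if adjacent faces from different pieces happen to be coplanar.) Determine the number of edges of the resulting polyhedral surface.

A hexagonal prism: V=12, E=18, F=8.
Attach a cube (V=8, E=12, F=6) along a 4-gon: merge 4 vertices and 4 edges, delete both glued faces → V=16, E=26, F=12.
Check: V − E + F = 16 − 26 + 12 = 2.

26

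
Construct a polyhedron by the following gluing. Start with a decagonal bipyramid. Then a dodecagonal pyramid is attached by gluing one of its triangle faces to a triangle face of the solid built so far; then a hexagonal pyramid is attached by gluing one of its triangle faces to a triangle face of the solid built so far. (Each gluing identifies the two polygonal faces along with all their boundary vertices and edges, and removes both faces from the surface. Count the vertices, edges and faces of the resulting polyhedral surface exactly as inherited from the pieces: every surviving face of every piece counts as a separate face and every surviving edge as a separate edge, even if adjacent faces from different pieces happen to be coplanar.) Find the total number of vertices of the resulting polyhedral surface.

A decagonal bipyramid: V=12, E=30, F=20.
Attach a dodecagonal pyramid (V=13, E=24, F=13) along a 3-gon: merge 3 vertices and 3 edges, delete both glued faces → V=22, E=51, F=31.
Attach a hexagonal pyramid (V=7, E=12, F=7) along a 3-gon: merge 3 vertices and 3 edges, delete both glued faces → V=26, E=60, F=36.
Check: V − E + F = 26 − 60 + 36 = 2.

26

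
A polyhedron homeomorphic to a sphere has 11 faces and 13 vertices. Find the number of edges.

22

Here V − E + F = 2.
E = V + F − (2) = 13 + 11 − (2) = 22.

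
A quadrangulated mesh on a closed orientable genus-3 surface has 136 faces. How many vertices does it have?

132

χ = 2 − 2·3 = -4, and every face is a square so 4F = 2E.
E = 4·136/2 = 272. Then V = -4 + E − F = -4 + 272 − 136 = 132.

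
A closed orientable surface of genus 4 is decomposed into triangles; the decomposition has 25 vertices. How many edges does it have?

93

χ = 2 − 2·4 = -6, and every face is a triangle so 3F = 2E.
V − E + F = -6 with E = 3F/2 gives 25 − (3/2 − 1)·F = -6, so F = 62 and E = 93.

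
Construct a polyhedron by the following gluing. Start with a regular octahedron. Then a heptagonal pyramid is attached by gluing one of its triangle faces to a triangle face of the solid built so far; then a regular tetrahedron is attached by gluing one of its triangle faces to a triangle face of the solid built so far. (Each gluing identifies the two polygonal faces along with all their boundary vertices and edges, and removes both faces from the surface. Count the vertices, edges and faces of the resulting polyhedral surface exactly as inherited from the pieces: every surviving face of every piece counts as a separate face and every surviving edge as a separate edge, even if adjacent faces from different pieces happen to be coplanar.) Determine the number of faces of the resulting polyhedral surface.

16

A regular octahedron: V=6, E=12, F=8.
Attach a heptagonal pyramid (V=8, E=14, F=8) along a 3-gon: merge 3 vertices and 3 edges, delete both glued faces → V=11, E=23, F=14.
Attach a regular tetrahedron (V=4, E=6, F=4) along a 3-gon: merge 3 vertices and 3 edges, delete both glued faces → V=12, E=26, F=16.
Check: V − E + F = 12 − 26 + 16 = 2.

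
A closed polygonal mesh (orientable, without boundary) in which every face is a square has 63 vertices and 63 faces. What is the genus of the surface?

1

Every face is a square, so 2E = 4·63 = 252, giving E = 126.
χ = V − E + F = 63 − 126 + 63 = 0.
For a closed orientable surface χ = 2 − 2g, so g = (2 − (0))/2 = 1.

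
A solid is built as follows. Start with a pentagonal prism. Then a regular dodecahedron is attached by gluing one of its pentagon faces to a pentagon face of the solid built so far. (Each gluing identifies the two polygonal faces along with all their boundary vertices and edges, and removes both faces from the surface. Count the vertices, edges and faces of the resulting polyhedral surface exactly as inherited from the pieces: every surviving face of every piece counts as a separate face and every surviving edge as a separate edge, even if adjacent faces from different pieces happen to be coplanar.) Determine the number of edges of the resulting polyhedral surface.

A pentagonal prism: V=10, E=15, F=7.
Attach a regular dodecahedron (V=20, E=30, F=12) along a 5-gon: merge 5 vertices and 5 edges, delete both glued faces → V=25, E=40, F=17.
Check: V − E + F = 25 − 40 + 17 = 2.

40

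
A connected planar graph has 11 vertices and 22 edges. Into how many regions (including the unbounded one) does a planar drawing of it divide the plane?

13

Euler's formula for a connected plane graph: V − E + F = 2, so F = 2 − 11 + 22 = 13.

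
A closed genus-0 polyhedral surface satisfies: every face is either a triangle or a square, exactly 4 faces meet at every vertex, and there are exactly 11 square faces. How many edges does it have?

34

Let x be the number of triangles; then F = 11 + x.
Edge–face incidences: 2E = 4·11 + 3·x = 44 + 3x.
Every vertex has degree 4, so 4V = 2E.
Euler: V − E + F = 2 ⇒ (2E)/4 − E + (11 + x) = 2.
Multiply by 8: 2·(2E) − 4·(2E) + 8·(11 + x) = 16, i.e. 88 + 8x − 2·(44 + 3x) = 16.
Collecting terms: 2x = 16, so x = 8.
Then 2E = 44 + 3·8 = 68, so E = 34, V = 2E/4 = 17, F = 11 + 8 = 19.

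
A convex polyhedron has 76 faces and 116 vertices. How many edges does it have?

Here V − E + F = 2.
E = V + F − (2) = 116 + 76 − (2) = 190.

190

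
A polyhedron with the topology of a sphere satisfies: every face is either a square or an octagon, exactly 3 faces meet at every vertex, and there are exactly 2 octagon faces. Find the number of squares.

8

Let x be the number of squares; then F = 2 + x.
Edge–face incidences: 2E = 8·2 + 4·x = 16 + 4x.
Every vertex has degree 3, so 3V = 2E.
Euler: V − E + F = 2 ⇒ (2E)/3 − E + (2 + x) = 2.
Multiply by 6: 2·(2E) − 3·(2E) + 6·(2 + x) = 12, i.e. 12 + 6x − (16 + 4x) = 12.
Collecting terms: 2x − 4 = 12, so 2x = 16, so x = 8.
Then 2E = 16 + 4·8 = 48, so E = 24, V = 2E/3 = 16, F = 2 + 8 = 10.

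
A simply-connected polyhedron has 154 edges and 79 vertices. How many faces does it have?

Here V − E + F = 2.
F = 2 − V + E = 2 − 79 + 154 = 77.

77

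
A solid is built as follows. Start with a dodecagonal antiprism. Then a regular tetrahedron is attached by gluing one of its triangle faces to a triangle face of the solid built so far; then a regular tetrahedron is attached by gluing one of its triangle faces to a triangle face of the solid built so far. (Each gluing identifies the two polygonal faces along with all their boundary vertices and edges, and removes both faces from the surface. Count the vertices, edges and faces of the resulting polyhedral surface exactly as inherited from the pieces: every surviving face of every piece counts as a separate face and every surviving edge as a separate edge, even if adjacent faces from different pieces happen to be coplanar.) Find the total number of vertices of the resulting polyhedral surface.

A dodecagonal antiprism: V=24, E=48, F=26.
Attach a regular tetrahedron (V=4, E=6, F=4) along a 3-gon: merge 3 vertices and 3 edges, delete both glued faces → V=25, E=51, F=28.
Attach a regular tetrahedron (V=4, E=6, F=4) along a 3-gon: merge 3 vertices and 3 edges, delete both glued faces → V=26, E=54, F=30.
Check: V − E + F = 26 − 54 + 30 = 2.

26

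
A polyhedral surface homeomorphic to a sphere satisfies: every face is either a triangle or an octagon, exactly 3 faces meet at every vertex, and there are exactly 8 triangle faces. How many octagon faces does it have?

6

Let x be the number of octagons; then F = 8 + x.
Edge–face incidences: 2E = 3·8 + 8·x = 24 + 8x.
Every vertex has degree 3, so 3V = 2E.
Euler: V − E + F = 2 ⇒ (2E)/3 − E + (8 + x) = 2.
Multiply by 6: 2·(2E) − 3·(2E) + 6·(8 + x) = 12, i.e. 48 + 6x − (24 + 8x) = 12.
Collecting terms: −2x + 24 = 12, so −2x = −12, so x = 6.
Then 2E = 24 + 8·6 = 72, so E = 36, V = 2E/3 = 24, F = 8 + 6 = 14.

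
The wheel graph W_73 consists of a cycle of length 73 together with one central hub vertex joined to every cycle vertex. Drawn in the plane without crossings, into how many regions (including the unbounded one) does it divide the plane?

74

W_73 has V = 73 + 1 = 74 vertices and E = 2·73 = 146 edges.
By Euler's formula F = 2 − V + E = 2 − 74 + 146 = 74.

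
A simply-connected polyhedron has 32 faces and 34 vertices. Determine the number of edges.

Here V − E + F = 2.
E = V + F − (2) = 34 + 32 − (2) = 64.

64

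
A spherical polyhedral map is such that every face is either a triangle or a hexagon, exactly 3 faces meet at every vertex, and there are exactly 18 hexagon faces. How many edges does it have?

Let x be the number of triangles; then F = 18 + x.
Edge–face incidences: 2E = 6·18 + 3·x = 108 + 3x.
Every vertex has degree 3, so 3V = 2E.
Euler: V − E + F = 2 ⇒ (2E)/3 − E + (18 + x) = 2.
Multiply by 6: 2·(2E) − 3·(2E) + 6·(18 + x) = 12, i.e. 108 + 6x − (108 + 3x) = 12.
Collecting terms: 3x = 12, so x = 4.
Then 2E = 108 + 3·4 = 120, so E = 60, V = 2E/3 = 40, F = 18 + 4 = 22.

60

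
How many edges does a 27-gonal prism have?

A prism on an n-gon has two n-gon bases and n rectangular sides: V = 2·27 = 54, E = 3·27 = 81, F = 27 + 2 = 29.
Check: V − E + F = 54 − 81 + 29 = 2.

81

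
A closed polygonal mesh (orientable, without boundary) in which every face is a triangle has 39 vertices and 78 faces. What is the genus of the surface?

Every face is a triangle, so 2E = 3·78 = 234, giving E = 117.
χ = V − E + F = 39 − 117 + 78 = 0.
For a closed orientable surface χ = 2 − 2g, so g = (2 − (0))/2 = 1.

1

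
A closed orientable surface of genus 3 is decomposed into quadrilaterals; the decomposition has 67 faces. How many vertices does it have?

χ = 2 − 2·3 = -4, and every face is a square so 4F = 2E.
E = 4·67/2 = 134. Then V = -4 + E − F = -4 + 134 − 67 = 63.

63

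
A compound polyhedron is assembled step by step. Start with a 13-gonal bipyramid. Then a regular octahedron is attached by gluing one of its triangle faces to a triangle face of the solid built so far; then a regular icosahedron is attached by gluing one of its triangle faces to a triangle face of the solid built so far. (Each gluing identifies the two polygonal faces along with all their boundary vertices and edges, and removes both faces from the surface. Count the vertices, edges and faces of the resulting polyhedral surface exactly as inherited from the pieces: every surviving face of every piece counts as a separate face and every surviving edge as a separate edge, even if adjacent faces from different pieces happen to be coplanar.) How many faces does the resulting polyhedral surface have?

50

A 13-gonal bipyramid: V=15, E=39, F=26.
Attach a regular octahedron (V=6, E=12, F=8) along a 3-gon: merge 3 vertices and 3 edges, delete both glued faces → V=18, E=48, F=32.
Attach a regular icosahedron (V=12, E=30, F=20) along a 3-gon: merge 3 vertices and 3 edges, delete both glued faces → V=27, E=75, F=50.
Check: V − E + F = 27 − 75 + 50 = 2.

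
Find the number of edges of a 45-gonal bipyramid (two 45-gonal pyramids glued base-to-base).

135

A bipyramid over an n-gon has 2n triangular faces and n + 2 vertices: V = 45 + 2 = 47, E = 3·45 = 135, F = 2·45 = 90.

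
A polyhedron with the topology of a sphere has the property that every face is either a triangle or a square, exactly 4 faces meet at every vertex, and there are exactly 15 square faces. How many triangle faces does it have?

Let x be the number of triangles; then F = 15 + x.
Edge–face incidences: 2E = 4·15 + 3·x = 60 + 3x.
Every vertex has degree 4, so 4V = 2E.
Euler: V − E + F = 2 ⇒ (2E)/4 − E + (15 + x) = 2.
Multiply by 8: 2·(2E) − 4·(2E) + 8·(15 + x) = 16, i.e. 120 + 8x − 2·(60 + 3x) = 16.
Collecting terms: 2x = 16, so x = 8.
Then 2E = 60 + 3·8 = 84, so E = 42, V = 2E/4 = 21, F = 15 + 8 = 23.

8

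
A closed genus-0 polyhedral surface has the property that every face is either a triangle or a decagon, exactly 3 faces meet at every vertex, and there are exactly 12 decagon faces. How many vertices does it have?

Let x be the number of triangles; then F = 12 + x.
Edge–face incidences: 2E = 10·12 + 3·x = 120 + 3x.
Every vertex has degree 3, so 3V = 2E.
Euler: V − E + F = 2 ⇒ (2E)/3 − E + (12 + x) = 2.
Multiply by 6: 2·(2E) − 3·(2E) + 6·(12 + x) = 12, i.e. 72 + 6x − (120 + 3x) = 12.
Collecting terms: 3x − 48 = 12, so 3x = 60, so x = 20.
Then 2E = 120 + 3·20 = 180, so E = 90, V = 2E/3 = 60, F = 12 + 20 = 32.

60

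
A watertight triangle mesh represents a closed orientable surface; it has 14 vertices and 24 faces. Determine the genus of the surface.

0

Every face is a triangle, so 2E = 3·24 = 72, giving E = 36.
χ = V − E + F = 14 − 36 + 24 = 2.
For a closed orientable surface χ = 2 − 2g, so g = (2 − (2))/2 = 0.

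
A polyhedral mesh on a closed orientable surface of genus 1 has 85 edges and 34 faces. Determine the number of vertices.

For a closed orientable surface of genus 1, χ = 2 − 2·1 = 0.
V = 0 + E − F = 0 + 85 − 34 = 51.

51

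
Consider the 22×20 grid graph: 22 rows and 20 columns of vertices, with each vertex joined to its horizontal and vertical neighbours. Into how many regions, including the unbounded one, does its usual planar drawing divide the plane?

400

The grid has V = 22·20 = 440 vertices and E = 22·19 + 20·21 = 838 edges.
F = 2 − V + E = 2 − 440 + 838 = 400.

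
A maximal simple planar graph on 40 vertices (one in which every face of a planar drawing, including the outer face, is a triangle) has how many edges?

In a plane triangulation 3F = 2E and V − E + F = 2, so E = 3V − 6 = 3·40 − 6 = 114.

114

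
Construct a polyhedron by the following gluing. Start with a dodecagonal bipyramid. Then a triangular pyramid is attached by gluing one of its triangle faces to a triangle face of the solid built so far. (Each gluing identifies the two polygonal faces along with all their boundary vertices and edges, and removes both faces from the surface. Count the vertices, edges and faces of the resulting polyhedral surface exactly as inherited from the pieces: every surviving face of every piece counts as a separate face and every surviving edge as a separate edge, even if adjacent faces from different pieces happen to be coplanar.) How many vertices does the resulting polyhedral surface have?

15

A dodecagonal bipyramid: V=14, E=36, F=24.
Attach a triangular pyramid (V=4, E=6, F=4) along a 3-gon: merge 3 vertices and 3 edges, delete both glued faces → V=15, E=39, F=26.
Check: V − E + F = 15 − 39 + 26 = 2.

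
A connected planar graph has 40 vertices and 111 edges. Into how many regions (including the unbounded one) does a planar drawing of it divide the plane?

Euler's formula for a connected plane graph: V − E + F = 2, so F = 2 − 40 + 111 = 73.

73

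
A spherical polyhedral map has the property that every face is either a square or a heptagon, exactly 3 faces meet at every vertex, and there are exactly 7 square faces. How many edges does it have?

21

Let x be the number of heptagons; then F = 7 + x.
Edge–face incidences: 2E = 4·7 + 7·x = 28 + 7x.
Every vertex has degree 3, so 3V = 2E.
Euler: V − E + F = 2 ⇒ (2E)/3 − E + (7 + x) = 2.
Multiply by 6: 2·(2E) − 3·(2E) + 6·(7 + x) = 12, i.e. 42 + 6x − (28 + 7x) = 12.
Collecting terms: −x + 14 = 12, so −x = −2, so x = 2.
Then 2E = 28 + 7·2 = 42, so E = 21, V = 2E/3 = 14, F = 7 + 2 = 9.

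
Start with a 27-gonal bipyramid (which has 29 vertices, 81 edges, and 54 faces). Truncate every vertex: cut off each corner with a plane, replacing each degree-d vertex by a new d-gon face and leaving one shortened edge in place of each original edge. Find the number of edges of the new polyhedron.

243

Truncation replaces each original edge-end by a new vertex, so V′ = 2E = 162.
Each original edge survives, and each old vertex of degree d contributes d new edges; summing degrees gives Σd = 2E, so E′ = E + 2E = 3E = 243.
Each original face survives and each original vertex becomes one new face: F′ = F + V = 83.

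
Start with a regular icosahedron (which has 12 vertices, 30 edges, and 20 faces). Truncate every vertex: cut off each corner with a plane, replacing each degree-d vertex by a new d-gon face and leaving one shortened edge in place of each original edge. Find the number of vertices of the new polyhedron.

Truncation replaces each original edge-end by a new vertex, so V′ = 2E = 60.
Each original edge survives, and each old vertex of degree d contributes d new edges; summing degrees gives Σd = 2E, so E′ = E + 2E = 3E = 90.
Each original face survives and each original vertex becomes one new face: F′ = F + V = 32.

60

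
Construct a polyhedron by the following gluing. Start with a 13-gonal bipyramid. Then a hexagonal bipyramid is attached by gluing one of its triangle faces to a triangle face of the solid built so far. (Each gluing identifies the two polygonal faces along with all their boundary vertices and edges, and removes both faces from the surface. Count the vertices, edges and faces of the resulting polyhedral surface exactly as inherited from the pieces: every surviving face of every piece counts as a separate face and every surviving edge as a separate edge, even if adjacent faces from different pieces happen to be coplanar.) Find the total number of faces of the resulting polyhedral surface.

36

A 13-gonal bipyramid: V=15, E=39, F=26.
Attach a hexagonal bipyramid (V=8, E=18, F=12) along a 3-gon: merge 3 vertices and 3 edges, delete both glued faces → V=20, E=54, F=36.
Check: V − E + F = 20 − 54 + 36 = 2.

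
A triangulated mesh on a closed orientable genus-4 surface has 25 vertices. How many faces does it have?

χ = 2 − 2·4 = -6, and every face is a triangle so 3F = 2E.
V − E + F = -6 with E = 3F/2 gives 25 − (3/2 − 1)·F = -6, so F = 62 and E = 93.

62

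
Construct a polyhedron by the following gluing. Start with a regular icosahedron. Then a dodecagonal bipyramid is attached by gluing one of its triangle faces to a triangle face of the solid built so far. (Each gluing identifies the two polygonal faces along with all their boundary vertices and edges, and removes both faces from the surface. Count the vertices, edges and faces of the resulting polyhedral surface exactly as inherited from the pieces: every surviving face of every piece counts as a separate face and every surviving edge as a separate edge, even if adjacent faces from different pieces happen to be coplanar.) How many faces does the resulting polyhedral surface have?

42

A regular icosahedron: V=12, E=30, F=20.
Attach a dodecagonal bipyramid (V=14, E=36, F=24) along a 3-gon: merge 3 vertices and 3 edges, delete both glued faces → V=23, E=63, F=42.
Check: V − E + F = 23 − 63 + 42 = 2.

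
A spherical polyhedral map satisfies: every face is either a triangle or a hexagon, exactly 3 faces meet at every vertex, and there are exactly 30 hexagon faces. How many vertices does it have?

64

Let x be the number of triangles; then F = 30 + x.
Edge–face incidences: 2E = 6·30 + 3·x = 180 + 3x.
Every vertex has degree 3, so 3V = 2E.
Euler: V − E + F = 2 ⇒ (2E)/3 − E + (30 + x) = 2.
Multiply by 6: 2·(2E) − 3·(2E) + 6·(30 + x) = 12, i.e. 180 + 6x − (180 + 3x) = 12.
Collecting terms: 3x = 12, so x = 4.
Then 2E = 180 + 3·4 = 192, so E = 96, V = 2E/3 = 64, F = 30 + 4 = 34.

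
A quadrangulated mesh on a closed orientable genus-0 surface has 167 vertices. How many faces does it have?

165

χ = 2 − 2·0 = 2, and every face is a square so 4F = 2E.
V − E + F = 2 with E = 4F/2 gives 167 − (4/2 − 1)·F = 2, so F = 165 and E = 330.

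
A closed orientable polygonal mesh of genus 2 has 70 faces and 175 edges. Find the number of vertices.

103

For a closed orientable surface of genus 2, χ = 2 − 2·2 = -2.
V = -2 + E − F = -2 + 175 − 70 = 103.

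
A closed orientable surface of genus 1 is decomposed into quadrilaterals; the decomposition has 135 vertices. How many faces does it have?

135

χ = 2 − 2·1 = 0, and every face is a square so 4F = 2E.
V − E + F = 0 with E = 4F/2 gives 135 − (4/2 − 1)·F = 0, so F = 135 and E = 270.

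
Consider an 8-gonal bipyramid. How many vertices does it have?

10

A bipyramid over an n-gon has 2n triangular faces and n + 2 vertices: V = 8 + 2 = 10, E = 3·8 = 24, F = 2·8 = 16.
Check: V − E + F = 10 − 24 + 16 = 2.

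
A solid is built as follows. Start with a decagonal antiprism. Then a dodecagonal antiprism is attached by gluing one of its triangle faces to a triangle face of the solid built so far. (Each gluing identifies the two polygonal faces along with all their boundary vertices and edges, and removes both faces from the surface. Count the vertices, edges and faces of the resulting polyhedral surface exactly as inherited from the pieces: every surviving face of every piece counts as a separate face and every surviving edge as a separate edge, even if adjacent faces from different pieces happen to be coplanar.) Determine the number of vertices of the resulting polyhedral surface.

A decagonal antiprism: V=20, E=40, F=22.
Attach a dodecagonal antiprism (V=24, E=48, F=26) along a 3-gon: merge 3 vertices and 3 edges, delete both glued faces → V=41, E=85, F=46.
Check: V − E + F = 41 − 85 + 46 = 2.

41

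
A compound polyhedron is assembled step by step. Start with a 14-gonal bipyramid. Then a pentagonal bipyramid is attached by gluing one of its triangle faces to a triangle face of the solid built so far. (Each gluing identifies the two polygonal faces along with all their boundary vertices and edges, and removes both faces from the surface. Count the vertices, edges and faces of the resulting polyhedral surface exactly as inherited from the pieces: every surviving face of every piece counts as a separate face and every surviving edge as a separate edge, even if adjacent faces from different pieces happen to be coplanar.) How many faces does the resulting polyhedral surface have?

A 14-gonal bipyramid: V=16, E=42, F=28.
Attach a pentagonal bipyramid (V=7, E=15, F=10) along a 3-gon: merge 3 vertices and 3 edges, delete both glued faces → V=20, E=54, F=36.
Check: V − E + F = 20 − 54 + 36 = 2.

36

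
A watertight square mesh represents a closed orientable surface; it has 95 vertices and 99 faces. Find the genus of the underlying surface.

3

Every face is a square, so 2E = 4·99 = 396, giving E = 198.
χ = V − E + F = 95 − 198 + 99 = -4.
For a closed orientable surface χ = 2 − 2g, so g = (2 − (-4))/2 = 3.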